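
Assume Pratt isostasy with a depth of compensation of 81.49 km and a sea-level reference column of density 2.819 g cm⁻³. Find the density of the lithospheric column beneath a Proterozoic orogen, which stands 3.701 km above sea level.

2.7 g cm⁻³

Pratt balance: ρ_ref D = ρ (D + h).
ρ = ρ_ref D/(D + h) = 2.819 × 81.49 km/(81.49 km + 3.701 km) = 2.7 g cm⁻³.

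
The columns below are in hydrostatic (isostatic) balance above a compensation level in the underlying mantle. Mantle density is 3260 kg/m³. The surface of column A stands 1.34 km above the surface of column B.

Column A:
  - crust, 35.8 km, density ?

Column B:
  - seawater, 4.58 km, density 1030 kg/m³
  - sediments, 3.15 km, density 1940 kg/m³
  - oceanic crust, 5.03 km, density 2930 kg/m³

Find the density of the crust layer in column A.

Take the compensation level at the base of the deeper column (depth z_c below the surface of column A) and equate Σ ρ_i t_i down to z_c; mantle fills any gap and the z_c terms cancel.
Column A: 35.8×ρ + (z_c − 35.8)×3260
Column B: 1.34×0 + 4.58×1030 + 3.15×1940 + 5.03×2930 + (z_c − 1.34 − 12.76)×3260
The z_c×3260 term appears on both sides and cancels. Collect the known terms of each column as K = Σ(ρt)_known − 3260 × (depth of known layers): K_A = 0 − 3260×35.8 = −116708; K_B = 25566.3 − 3260×(1.34 + 12.76) = −20399.7.
Balance: K_A + 35.8×ρ = K_B, so ρ = (K_B − K_A)/35.8 = 96308.3/35.8 = 2690 kg/m³.

2690 kg/m³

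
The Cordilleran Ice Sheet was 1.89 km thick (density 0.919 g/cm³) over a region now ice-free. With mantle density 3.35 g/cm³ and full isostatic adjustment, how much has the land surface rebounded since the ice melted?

0.518 km

Removing the load lets mantle flow back in; uplift u satisfies ρ_ice t = ρ_m u.
u = t ρ_ice/ρ_m = 1.89 km × 0.919/3.35 = 0.518 km.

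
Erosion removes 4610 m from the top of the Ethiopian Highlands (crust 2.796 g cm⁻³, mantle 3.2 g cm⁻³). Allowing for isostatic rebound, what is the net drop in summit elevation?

Rebound u = e ρ_c/ρ_m = 4610 m × 2.796/3.2 = 4028 m.
Net surface drop = e − u = 4610 m − 4028 m = e (ρ_m − ρ_c)/ρ_m = 582 m.

582 m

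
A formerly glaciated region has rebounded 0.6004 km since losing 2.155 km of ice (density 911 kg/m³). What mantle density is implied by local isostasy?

3270 kg/m³

ρ_m = ρ_ice t / u = 911 × 2.155 km/0.6004 km = 3270 kg/m³.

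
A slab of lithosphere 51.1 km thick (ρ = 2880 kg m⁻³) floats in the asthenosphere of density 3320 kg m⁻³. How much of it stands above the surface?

6.77 km

Floating equilibrium: submerged depth d = t ρ_obj/ρ_fluid = 51.1 km × 2880/3320 = 44.33 km.
Freeboard = t − d = 51.1 km − 44.33 km = 6.77 km.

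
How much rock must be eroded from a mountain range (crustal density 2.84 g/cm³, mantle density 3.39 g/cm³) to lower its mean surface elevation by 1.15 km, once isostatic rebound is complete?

7.09 km

Net drop Δ = e − u = e − e ρ_c/ρ_m = e (ρ_m − ρ_c)/ρ_m.
e = Δ ρ_m/(ρ_m − ρ_c) = 1.15 km × 3.39/0.55 = 7.09 km.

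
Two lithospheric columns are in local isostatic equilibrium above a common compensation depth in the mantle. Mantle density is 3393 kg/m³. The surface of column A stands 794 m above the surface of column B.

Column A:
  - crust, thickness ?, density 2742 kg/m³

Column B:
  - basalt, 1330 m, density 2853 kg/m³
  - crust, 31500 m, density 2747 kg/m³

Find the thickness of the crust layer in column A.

Take the compensation level at the base of the deeper column (depth z_c below the surface of column A) and equate Σ ρ_i t_i down to z_c; mantle fills any gap and the z_c terms cancel.
Column A: x×2742 + (z_c − 0 − x)×3393
Column B: 794×0 + 1330×2853 + 31500×2747 + (z_c − 794 − 32830)×3393
The z_c×3393 term appears on both sides and cancels. Collect the known terms of each column as K = Σ(ρt)_known − 3393 × (depth of known layers): K_A = 0 − 3393×0 = 0; K_B = 90324990 − 3393×(794 + 32830) = −23761242.
Balance: K_A − x×(3393 − 2742) = K_B, so x = (K_A − K_B)/(3393 − 2742) = 23761200/651 = 36500 m.

36500 m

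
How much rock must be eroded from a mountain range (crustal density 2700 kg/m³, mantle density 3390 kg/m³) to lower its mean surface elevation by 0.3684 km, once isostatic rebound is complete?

1.81 km

Net drop Δ = e − u = e − e ρ_c/ρ_m = e (ρ_m − ρ_c)/ρ_m.
e = Δ ρ_m/(ρ_m − ρ_c) = 0.3684 km × 3390/690 = 1.81 km.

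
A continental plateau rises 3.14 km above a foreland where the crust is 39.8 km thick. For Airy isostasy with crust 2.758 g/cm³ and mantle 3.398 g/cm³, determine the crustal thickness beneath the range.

56.5 km

Root depth r = h ρ_c / (ρ_m − ρ_c) = 3.14 km × 2.758 / 0.64 = 13.53 km.
Total thickness = T + h + r = 39.8 km + 3.14 km + 13.53 km = 56.5 km.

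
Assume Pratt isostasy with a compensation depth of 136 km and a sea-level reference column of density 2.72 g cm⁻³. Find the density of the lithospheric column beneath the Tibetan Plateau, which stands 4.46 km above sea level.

Pratt balance: ρ_ref D = ρ (D + h).
ρ = ρ_ref D/(D + h) = 2.72 × 136 km/(136 km + 4.46 km) = 2.63 g cm⁻³.

2.63 g cm⁻³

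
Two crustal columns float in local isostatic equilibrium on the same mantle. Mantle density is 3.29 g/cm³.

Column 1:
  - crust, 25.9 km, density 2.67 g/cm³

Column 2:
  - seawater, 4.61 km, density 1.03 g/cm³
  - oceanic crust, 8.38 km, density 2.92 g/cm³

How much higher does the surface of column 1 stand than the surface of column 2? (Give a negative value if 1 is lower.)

0.772 km

For any compensation level in the mantle, the mantle terms cancel and isostasy reduces to e = (Σt_1 − Σt_2) − (Σ(ρt)_1 − Σ(ρt)_2) / ρ_m.
Σt_1 = 25.9 km; Σt_2 = 12.99 km; Σ(ρt)_1 = 69.153; Σ(ρt)_2 = 29.2179 (in km·g/cm³).
e = (25.9 − 12.99) − (69.153 − 29.2179) / 3.29 = 0.772 km.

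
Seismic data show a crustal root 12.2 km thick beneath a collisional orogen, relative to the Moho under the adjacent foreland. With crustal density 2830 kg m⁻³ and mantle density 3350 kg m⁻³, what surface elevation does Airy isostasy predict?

Isostatic balance requires: ρ_c h = (ρ_m − ρ_c) r.
h = r (ρ_m − ρ_c) / ρ_c = 12.2 km × (3350 − 2830) / 2830 = 2.24 km.

2.24 km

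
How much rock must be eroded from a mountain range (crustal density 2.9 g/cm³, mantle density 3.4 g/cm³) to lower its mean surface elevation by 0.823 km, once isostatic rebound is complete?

5.6 km

Net drop Δ = e − u = e − e ρ_c/ρ_m = e (ρ_m − ρ_c)/ρ_m.
e = Δ ρ_m/(ρ_m − ρ_c) = 0.823 km × 3.4/0.5 = 5.6 km.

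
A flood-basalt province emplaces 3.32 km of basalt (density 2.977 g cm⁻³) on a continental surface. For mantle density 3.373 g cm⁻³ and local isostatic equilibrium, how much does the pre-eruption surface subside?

Subaerial loading: s = t ρ_load / ρ_m.
s = 3.32 km × 2.977/3.373 = 2.93 km.

2.93 km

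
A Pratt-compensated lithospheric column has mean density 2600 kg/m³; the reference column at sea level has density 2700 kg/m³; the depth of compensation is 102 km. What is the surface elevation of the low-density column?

3.92 km

ρ_ref D = ρ (D + h) → h = D (ρ_ref − ρ)/ρ.
h = 102 km × (2700 − 2600)/2600 = 3.92 km.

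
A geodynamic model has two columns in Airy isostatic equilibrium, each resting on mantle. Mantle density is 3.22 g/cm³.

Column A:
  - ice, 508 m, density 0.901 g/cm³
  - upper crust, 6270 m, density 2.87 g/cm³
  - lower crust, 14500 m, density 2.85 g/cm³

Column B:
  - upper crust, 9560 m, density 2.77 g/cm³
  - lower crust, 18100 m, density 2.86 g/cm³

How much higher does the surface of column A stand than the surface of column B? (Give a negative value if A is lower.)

−646 m

For any compensation level in the mantle, the mantle terms cancel and isostasy reduces to e = (Σt_A − Σt_B) − (Σ(ρt)_A − Σ(ρt)_B) / ρ_m.
Σt_A = 21278 m; Σt_B = 27660 m; Σ(ρt)_A = 59777.608; Σ(ρt)_B = 78247.2 (in m·g/cm³).
e = (21278 − 27660) − (59777.608 − 78247.2) / 3.22 = −646 m.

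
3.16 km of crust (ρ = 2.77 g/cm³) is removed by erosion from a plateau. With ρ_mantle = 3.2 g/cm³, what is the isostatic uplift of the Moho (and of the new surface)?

Unloading: uplift u = e ρ_c/ρ_m = 3.16 km × 2.77/3.2 = 2.74 km.

2.74 km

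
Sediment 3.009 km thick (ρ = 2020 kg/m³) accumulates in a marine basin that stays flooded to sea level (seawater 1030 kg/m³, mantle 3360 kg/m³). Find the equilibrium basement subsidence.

1.28 km

Submarine loading: the sediment displaces seawater, and the subsidence is in turn flooded, so s (ρ_m − ρ_w) = t (ρ_sed − ρ_w).
s = 3.009 km × (2020 − 1030) / (3360 − 1030) = 1.28 km.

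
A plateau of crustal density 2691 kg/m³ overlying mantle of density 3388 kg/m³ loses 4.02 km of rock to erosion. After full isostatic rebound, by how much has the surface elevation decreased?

Rebound u = e ρ_c/ρ_m = 4.02 km × 2691/3388 = 3.193 km.
Net surface drop = e − u = 4.02 km − 3.193 km = e (ρ_m − ρ_c)/ρ_m = 0.827 km.

0.827 km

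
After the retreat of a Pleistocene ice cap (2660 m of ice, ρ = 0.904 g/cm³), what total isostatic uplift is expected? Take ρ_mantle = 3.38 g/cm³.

Removing the load lets mantle flow back in; uplift u satisfies ρ_ice t = ρ_m u.
u = t ρ_ice/ρ_m = 2660 m × 0.904/3.38 = 711 m.

711 m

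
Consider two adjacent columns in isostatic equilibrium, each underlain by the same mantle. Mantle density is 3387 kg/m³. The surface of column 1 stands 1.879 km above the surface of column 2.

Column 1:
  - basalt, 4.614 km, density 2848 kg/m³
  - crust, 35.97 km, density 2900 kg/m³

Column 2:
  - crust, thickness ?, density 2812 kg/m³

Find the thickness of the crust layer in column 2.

23.7 km

Take the compensation level at the base of the deeper column (depth z_c below the surface of column 1) and equate Σ ρ_i t_i down to z_c; mantle fills any gap and the z_c terms cancel.
Column 1: 4.614×2848 + 35.97×2900 + (z_c − 40.584)×3387
Column 2: 1.879×0 + x×2812 + (z_c − 1.879 − 0 − x)×3387
The z_c×3387 term appears on both sides and cancels. Collect the known terms of each column as K = Σ(ρt)_known − 3387 × (depth of known layers): K_1 = 117453.672 − 3387×40.584 = −20004.336; K_2 = 0 − 3387×(1.879 + 0) = −6364.173.
Balance: K_1 = K_2 − x×(3387 − 2812), so x = (K_2 − K_1)/(3387 − 2812) = 13640.2/575 = 23.7 km.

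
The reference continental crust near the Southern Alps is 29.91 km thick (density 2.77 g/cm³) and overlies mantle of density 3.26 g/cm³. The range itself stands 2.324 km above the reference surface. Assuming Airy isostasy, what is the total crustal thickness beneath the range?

45.4 km

Root depth r = h ρ_c / (ρ_m − ρ_c) = 2.324 km × 2.77 / 0.49 = 13.14 km.
Total thickness = T + h + r = 29.91 km + 2.324 km + 13.14 km = 45.4 km.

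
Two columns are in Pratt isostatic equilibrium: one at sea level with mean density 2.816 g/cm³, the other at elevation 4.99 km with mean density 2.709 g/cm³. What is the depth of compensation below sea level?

126 km

ρ_ref D = ρ (D + h) → D (ρ_ref − ρ) = ρ h.
D = ρ h/(ρ_ref − ρ) = 2.709 × 4.99 km/(2.816 − 2.709) = 126 km.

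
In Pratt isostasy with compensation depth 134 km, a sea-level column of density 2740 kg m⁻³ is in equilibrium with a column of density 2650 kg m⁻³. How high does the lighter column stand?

ρ_ref D = ρ (D + h) → h = D (ρ_ref − ρ)/ρ.
h = 134 km × (2740 − 2650)/2650 = 4.55 km.

4.55 km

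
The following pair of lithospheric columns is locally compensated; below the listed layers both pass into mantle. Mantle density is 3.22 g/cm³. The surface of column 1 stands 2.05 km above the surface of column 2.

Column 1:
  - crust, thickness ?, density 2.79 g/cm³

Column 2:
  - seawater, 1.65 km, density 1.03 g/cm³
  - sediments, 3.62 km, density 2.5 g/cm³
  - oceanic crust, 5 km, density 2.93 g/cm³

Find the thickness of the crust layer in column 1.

Take the compensation level at the base of the deeper column (depth z_c below the surface of column 1) and equate Σ ρ_i t_i down to z_c; mantle fills any gap and the z_c terms cancel.
Column 1: x×2.79 + (z_c − 0 − x)×3.22
Column 2: 2.05×0 + 1.65×1.03 + 3.62×2.5 + 5×2.93 + (z_c − 2.05 − 10.27)×3.22
The z_c×3.22 term appears on both sides and cancels. Collect the known terms of each column as K = Σ(ρt)_known − 3.22 × (depth of known layers): K_1 = 0 − 3.22×0 = 0; K_2 = 25.3995 − 3.22×(2.05 + 10.27) = −14.2709.
Balance: K_1 − x×(3.22 − 2.79) = K_2, so x = (K_1 − K_2)/(3.22 − 2.79) = 14.2709/0.43 = 33.2 km.

33.2 km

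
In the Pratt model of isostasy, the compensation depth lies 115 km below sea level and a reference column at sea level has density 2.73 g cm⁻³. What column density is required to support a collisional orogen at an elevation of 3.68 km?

2.65 g cm⁻³

Pratt balance: ρ_ref D = ρ (D + h).
ρ = ρ_ref D/(D + h) = 2.73 × 115 km/(115 km + 3.68 km) = 2.65 g cm⁻³.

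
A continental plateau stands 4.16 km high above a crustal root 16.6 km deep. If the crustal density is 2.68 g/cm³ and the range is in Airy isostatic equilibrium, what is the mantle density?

Airy balance: ρ_c h = (ρ_m − ρ_c) r → ρ_m = ρ_c (1 + h/r).
ρ_m = 2.68 × (1 + 4.16 km/16.6 km) = 3.35 g/cm³.

3.35 g/cm³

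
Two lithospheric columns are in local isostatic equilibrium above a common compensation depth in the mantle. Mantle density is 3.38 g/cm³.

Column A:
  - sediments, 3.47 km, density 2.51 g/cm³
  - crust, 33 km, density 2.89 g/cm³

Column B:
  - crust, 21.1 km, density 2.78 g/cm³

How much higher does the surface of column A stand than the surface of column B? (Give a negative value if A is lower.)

1.93 km

For any compensation level in the mantle, the mantle terms cancel and isostasy reduces to e = (Σt_A − Σt_B) − (Σ(ρt)_A − Σ(ρt)_B) / ρ_m.
Σt_A = 36.47 km; Σt_B = 21.1 km; Σ(ρt)_A = 104.0797; Σ(ρt)_B = 58.658 (in km·g/cm³).
e = (36.47 − 21.1) − (104.0797 − 58.658) / 3.38 = 1.93 km.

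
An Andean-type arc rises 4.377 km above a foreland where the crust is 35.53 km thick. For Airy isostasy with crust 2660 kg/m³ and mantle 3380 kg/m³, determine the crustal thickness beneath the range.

56.1 km

Root depth r = h ρ_c / (ρ_m − ρ_c) = 4.377 km × 2660 / 720 = 16.17 km.
Total thickness = T + h + r = 35.53 km + 4.377 km + 16.17 km = 56.1 km.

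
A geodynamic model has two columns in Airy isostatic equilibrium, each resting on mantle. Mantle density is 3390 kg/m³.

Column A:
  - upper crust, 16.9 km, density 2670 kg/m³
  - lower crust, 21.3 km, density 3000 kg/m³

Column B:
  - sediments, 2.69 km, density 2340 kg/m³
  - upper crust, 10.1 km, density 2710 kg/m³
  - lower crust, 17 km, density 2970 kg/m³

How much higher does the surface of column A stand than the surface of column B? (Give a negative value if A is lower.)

For any compensation level in the mantle, the mantle terms cancel and isostasy reduces to e = (Σt_A − Σt_B) − (Σ(ρt)_A − Σ(ρt)_B) / ρ_m.
Σt_A = 38.2 km; Σt_B = 29.79 km; Σ(ρt)_A = 109023; Σ(ρt)_B = 84155.6 (in km·kg/m³).
e = (38.2 − 29.79) − (109023 − 84155.6) / 3390 = 1.07 km.

1.07 km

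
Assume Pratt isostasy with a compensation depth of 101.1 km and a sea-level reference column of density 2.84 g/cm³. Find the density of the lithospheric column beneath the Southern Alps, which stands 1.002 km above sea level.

Pratt balance: ρ_ref D = ρ (D + h).
ρ = ρ_ref D/(D + h) = 2.84 × 101.1 km/(101.1 km + 1.002 km) = 2.81 g/cm³.

2.81 g/cm³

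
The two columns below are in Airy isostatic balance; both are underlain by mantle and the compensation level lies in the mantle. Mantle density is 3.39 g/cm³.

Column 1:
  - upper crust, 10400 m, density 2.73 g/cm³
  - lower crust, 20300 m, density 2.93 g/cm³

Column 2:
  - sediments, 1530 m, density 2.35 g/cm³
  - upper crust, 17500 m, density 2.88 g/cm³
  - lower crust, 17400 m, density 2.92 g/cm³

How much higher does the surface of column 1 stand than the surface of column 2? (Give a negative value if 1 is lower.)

For any compensation level in the mantle, the mantle terms cancel and isostasy reduces to e = (Σt_1 − Σt_2) − (Σ(ρt)_1 − Σ(ρt)_2) / ρ_m.
Σt_1 = 30700 m; Σt_2 = 36430 m; Σ(ρt)_1 = 87871; Σ(ρt)_2 = 104803.5 (in m·g/cm³).
e = (30700 − 36430) − (87871 − 104803.5) / 3.39 = −735 m.

−735 m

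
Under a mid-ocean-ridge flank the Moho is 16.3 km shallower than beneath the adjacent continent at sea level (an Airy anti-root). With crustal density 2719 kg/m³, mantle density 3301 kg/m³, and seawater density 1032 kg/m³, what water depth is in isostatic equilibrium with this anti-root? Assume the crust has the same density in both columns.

Replacing a thickness d of crust by seawater at the top must be balanced by replacing crust with mantle at the base: d (ρ_c − ρ_w) = a (ρ_m − ρ_c).
d = a (ρ_m − ρ_c)/(ρ_c − ρ_w) = 16.3 km × 582/1687 = 5.62 km.

5.62 km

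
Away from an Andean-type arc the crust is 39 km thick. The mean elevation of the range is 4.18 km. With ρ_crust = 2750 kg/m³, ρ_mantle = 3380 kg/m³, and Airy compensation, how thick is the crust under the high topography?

Root depth r = h ρ_c / (ρ_m − ρ_c) = 4.18 km × 2750 / 630 = 18.25 km.
Total thickness = T + h + r = 39 km + 4.18 km + 18.25 km = 61.4 km.

61.4 km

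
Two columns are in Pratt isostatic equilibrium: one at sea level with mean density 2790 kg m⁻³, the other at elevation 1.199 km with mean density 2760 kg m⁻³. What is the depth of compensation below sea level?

ρ_ref D = ρ (D + h) → D (ρ_ref − ρ) = ρ h.
D = ρ h/(ρ_ref − ρ) = 2760 × 1.199 km/(2790 − 2760) = 110 km.

110 km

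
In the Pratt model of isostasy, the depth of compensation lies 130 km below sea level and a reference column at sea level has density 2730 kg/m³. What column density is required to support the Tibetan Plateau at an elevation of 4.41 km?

2640 kg/m³

Pratt balance: ρ_ref D = ρ (D + h).
ρ = ρ_ref D/(D + h) = 2730 × 130 km/(130 km + 4.41 km) = 2640 kg/m³.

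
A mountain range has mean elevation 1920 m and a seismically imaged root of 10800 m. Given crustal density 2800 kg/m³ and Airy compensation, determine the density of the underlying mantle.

3300 kg/m³

Airy balance: ρ_c h = (ρ_m − ρ_c) r → ρ_m = ρ_c (1 + h/r).
ρ_m = 2800 × (1 + 1920 m/10800 m) = 3300 kg/m³.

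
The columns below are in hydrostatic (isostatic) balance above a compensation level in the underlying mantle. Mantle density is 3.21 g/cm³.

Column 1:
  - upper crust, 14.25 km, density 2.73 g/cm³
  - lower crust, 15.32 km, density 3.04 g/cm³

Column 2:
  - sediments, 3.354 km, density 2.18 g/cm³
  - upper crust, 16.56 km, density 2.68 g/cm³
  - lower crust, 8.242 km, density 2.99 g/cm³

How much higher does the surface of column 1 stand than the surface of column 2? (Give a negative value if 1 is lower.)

−1.43 km

For any compensation level in the mantle, the mantle terms cancel and isostasy reduces to e = (Σt_1 − Σt_2) − (Σ(ρt)_1 − Σ(ρt)_2) / ρ_m.
Σt_1 = 29.57 km; Σt_2 = 28.156 km; Σ(ρt)_1 = 85.4753; Σ(ρt)_2 = 76.3361 (in km·g/cm³).
e = (29.57 − 28.156) − (85.4753 − 76.3361) / 3.21 = −1.43 km.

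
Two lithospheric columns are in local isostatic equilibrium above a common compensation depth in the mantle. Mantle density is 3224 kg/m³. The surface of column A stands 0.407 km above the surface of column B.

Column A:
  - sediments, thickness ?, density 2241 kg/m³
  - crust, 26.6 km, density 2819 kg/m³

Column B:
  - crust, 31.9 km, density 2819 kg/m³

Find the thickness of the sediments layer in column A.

Take the compensation level at the base of the deeper column (depth z_c below the surface of column A) and equate Σ ρ_i t_i down to z_c; mantle fills any gap and the z_c terms cancel.
Column A: x×2241 + 26.6×2819 + (z_c − 26.6 − x)×3224
Column B: 0.407×0 + 31.9×2819 + (z_c − 0.407 − 31.9)×3224
The z_c×3224 term appears on both sides and cancels. Collect the known terms of each column as K = Σ(ρt)_known − 3224 × (depth of known layers): K_A = 74985.4 − 3224×26.6 = −10773; K_B = 89926.1 − 3224×(0.407 + 31.9) = −14231.668.
Balance: K_A − x×(3224 − 2241) = K_B, so x = (K_A − K_B)/(3224 − 2241) = 3458.67/983 = 3.52 km.

3.52 km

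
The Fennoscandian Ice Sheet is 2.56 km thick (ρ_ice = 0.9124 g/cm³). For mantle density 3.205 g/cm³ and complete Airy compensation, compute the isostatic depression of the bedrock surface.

0.729 km

Equating mass per unit area of the two columns: the ice load ρ_ice t is balanced by mantle displaced below, ρ_m s.
s = t ρ_ice / ρ_m = 2.56 km × 0.9124/3.205 = 0.729 km.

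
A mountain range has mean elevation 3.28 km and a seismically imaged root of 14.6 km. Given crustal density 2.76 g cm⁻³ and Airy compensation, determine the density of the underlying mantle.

3.38 g cm⁻³

Airy balance: ρ_c h = (ρ_m − ρ_c) r → ρ_m = ρ_c (1 + h/r).
ρ_m = 2.76 × (1 + 3.28 km/14.6 km) = 3.38 g cm⁻³.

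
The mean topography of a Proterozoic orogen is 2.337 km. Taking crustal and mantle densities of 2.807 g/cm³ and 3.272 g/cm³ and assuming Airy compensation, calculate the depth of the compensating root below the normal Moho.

14.1 km

Equating mass per unit area of the two columns: the weight of the topography is balanced by the buoyancy of the root, ρ_c h = (ρ_m − ρ_c) r.
r = h · ρ_c / (ρ_m − ρ_c) = 2.337 km × 2.807 / (3.272 − 2.807) = 14.1 km.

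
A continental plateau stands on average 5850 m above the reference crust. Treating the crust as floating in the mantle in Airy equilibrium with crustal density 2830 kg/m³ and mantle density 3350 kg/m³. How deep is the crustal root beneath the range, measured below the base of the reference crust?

For local isostatic compensation: the weight of the topography is balanced by the buoyancy of the root, ρ_c h = (ρ_m − ρ_c) r.
r = h · ρ_c / (ρ_m − ρ_c) = 5850 m × 2830 / (3350 − 2830) = 31800 m.

31800 m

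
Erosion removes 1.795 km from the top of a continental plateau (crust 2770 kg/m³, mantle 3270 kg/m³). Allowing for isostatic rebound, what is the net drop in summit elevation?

0.274 km

Rebound u = e ρ_c/ρ_m = 1.795 km × 2770/3270 = 1.521 km.
Net surface drop = e − u = 1.795 km − 1.521 km = e (ρ_m − ρ_c)/ρ_m = 0.274 km.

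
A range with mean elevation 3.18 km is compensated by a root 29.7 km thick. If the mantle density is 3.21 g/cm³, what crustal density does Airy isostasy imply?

2.9 g/cm³

ρ_c h = (ρ_m − ρ_c) r → ρ_c (h + r) = ρ_m r → ρ_c = ρ_m r / (h + r).
ρ_c = 3.21 × 29.7 km / (3.18 km + 29.7 km) = 2.9 g/cm³.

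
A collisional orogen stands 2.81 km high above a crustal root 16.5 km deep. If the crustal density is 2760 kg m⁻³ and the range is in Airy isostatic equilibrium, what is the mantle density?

Airy balance: ρ_c h = (ρ_m − ρ_c) r → ρ_m = ρ_c (1 + h/r).
ρ_m = 2760 × (1 + 2.81 km/16.5 km) = 3230 kg m⁻³.

3230 kg m⁻³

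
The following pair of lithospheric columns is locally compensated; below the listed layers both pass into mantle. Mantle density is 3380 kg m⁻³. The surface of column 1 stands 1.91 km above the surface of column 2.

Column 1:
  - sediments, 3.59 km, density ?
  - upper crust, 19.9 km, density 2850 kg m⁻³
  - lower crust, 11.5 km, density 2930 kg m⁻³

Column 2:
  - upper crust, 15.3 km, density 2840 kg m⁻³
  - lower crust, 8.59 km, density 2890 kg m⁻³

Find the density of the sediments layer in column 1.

Take the compensation level at the base of the deeper column (depth z_c below the surface of column 1) and equate Σ ρ_i t_i down to z_c; mantle fills any gap and the z_c terms cancel.
Column 1: 3.59×ρ + 19.9×2850 + 11.5×2930 + (z_c − 34.99)×3380
Column 2: 1.91×0 + 15.3×2840 + 8.59×2890 + (z_c − 1.91 − 23.89)×3380
The z_c×3380 term appears on both sides and cancels. Collect the known terms of each column as K = Σ(ρt)_known − 3380 × (depth of known layers): K_1 = 90410 − 3380×34.99 = −27856.2; K_2 = 68277.1 − 3380×(1.91 + 23.89) = −18926.9.
Balance: K_1 + 3.59×ρ = K_2, so ρ = (K_2 − K_1)/3.59 = 8929.3/3.59 = 2490 kg m⁻³.

2490 kg m⁻³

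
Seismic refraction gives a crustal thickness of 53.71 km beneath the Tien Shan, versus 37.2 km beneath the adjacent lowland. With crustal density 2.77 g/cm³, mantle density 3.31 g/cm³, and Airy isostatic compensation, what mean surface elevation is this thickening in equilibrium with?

2.69 km

Excess crust Δ = 53.71 km − 37.2 km = 16.51 km, split between elevation h and root r with h + r = Δ.
Airy balance ρ_c h = (ρ_m − ρ_c) r gives r = h ρ_c/(ρ_m − ρ_c), so h (1 + ρ_c/(ρ_m − ρ_c)) = Δ, i.e. h = Δ (ρ_m − ρ_c)/ρ_m.
h = 16.51 km × 0.54/3.31 = 2.69 km.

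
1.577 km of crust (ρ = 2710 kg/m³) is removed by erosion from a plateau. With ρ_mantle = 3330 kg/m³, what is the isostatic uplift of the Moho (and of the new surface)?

1.28 km

Unloading: uplift u = e ρ_c/ρ_m = 1.577 km × 2710/3330 = 1.28 km.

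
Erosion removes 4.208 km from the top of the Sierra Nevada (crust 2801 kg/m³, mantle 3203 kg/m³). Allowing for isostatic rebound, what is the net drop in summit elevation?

0.528 km

Rebound u = e ρ_c/ρ_m = 4.208 km × 2801/3203 = 3.68 km.
Net surface drop = e − u = 4.208 km − 3.68 km = e (ρ_m − ρ_c)/ρ_m = 0.528 km.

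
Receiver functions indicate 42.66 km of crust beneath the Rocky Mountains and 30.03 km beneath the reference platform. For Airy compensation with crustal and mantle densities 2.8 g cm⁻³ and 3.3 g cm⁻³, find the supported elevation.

1.91 km

Excess crust Δ = 42.66 km − 30.03 km = 12.63 km, split between elevation h and root r with h + r = Δ.
Airy balance ρ_c h = (ρ_m − ρ_c) r gives r = h ρ_c/(ρ_m − ρ_c), so h (1 + ρ_c/(ρ_m − ρ_c)) = Δ, i.e. h = Δ (ρ_m − ρ_c)/ρ_m.
h = 12.63 km × 0.5/3.3 = 1.91 km.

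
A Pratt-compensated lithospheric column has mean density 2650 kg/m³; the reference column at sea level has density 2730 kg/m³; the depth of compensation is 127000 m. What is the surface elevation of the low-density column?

ρ_ref D = ρ (D + h) → h = D (ρ_ref − ρ)/ρ.
h = 127000 m × (2730 − 2650)/2650 = 3830 m.

3830 m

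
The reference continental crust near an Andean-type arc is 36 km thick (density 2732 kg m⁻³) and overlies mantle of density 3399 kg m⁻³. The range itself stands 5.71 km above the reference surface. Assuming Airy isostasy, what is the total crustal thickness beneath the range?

65.1 km

Root depth r = h ρ_c / (ρ_m − ρ_c) = 5.71 km × 2732 / 667 = 23.39 km.
Total thickness = T + h + r = 36 km + 5.71 km + 23.39 km = 65.1 km.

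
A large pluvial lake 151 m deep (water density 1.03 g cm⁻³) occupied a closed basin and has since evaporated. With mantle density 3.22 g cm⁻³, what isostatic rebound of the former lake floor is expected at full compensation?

u = d ρ_w/ρ_m = 151 m × 1.03/3.22 = 48.3 m.

48.3 m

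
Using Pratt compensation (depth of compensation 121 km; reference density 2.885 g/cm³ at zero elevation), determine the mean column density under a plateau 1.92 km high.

Pratt balance: ρ_ref D = ρ (D + h).
ρ = ρ_ref D/(D + h) = 2.885 × 121 km/(121 km + 1.92 km) = 2.84 g/cm³.

2.84 g/cm³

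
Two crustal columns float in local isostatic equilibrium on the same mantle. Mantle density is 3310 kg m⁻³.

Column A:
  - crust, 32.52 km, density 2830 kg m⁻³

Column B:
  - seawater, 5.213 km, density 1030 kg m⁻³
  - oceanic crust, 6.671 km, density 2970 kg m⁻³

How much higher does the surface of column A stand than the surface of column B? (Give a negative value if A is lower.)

For any compensation level in the mantle, the mantle terms cancel and isostasy reduces to e = (Σt_A − Σt_B) − (Σ(ρt)_A − Σ(ρt)_B) / ρ_m.
Σt_A = 32.52 km; Σt_B = 11.884 km; Σ(ρt)_A = 92031.6; Σ(ρt)_B = 25182.26 (in km·kg m⁻³).
e = (32.52 − 11.884) − (92031.6 − 25182.26) / 3310 = 0.44 km.

0.44 km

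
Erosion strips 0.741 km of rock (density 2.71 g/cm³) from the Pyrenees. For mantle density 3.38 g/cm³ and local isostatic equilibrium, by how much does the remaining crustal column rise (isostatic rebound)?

Unloading: uplift u = e ρ_c/ρ_m = 0.741 km × 2.71/3.38 = 0.594 km.

0.594 km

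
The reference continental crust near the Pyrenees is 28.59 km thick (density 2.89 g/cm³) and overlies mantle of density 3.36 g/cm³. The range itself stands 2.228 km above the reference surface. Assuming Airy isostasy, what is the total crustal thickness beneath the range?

44.5 km

Root depth r = h ρ_c / (ρ_m − ρ_c) = 2.228 km × 2.89 / 0.47 = 13.7 km.
Total thickness = T + h + r = 28.59 km + 2.228 km + 13.7 km = 44.5 km.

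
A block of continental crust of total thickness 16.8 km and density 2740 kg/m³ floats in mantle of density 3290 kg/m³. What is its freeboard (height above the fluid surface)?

2.81 km

Floating equilibrium: submerged depth d = t ρ_obj/ρ_fluid = 16.8 km × 2740/3290 = 13.99 km.
Freeboard = t − d = 16.8 km − 13.99 km = 2.81 km.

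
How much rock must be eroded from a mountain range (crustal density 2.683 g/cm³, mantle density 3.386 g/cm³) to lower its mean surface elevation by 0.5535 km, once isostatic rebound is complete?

Net drop Δ = e − u = e − e ρ_c/ρ_m = e (ρ_m − ρ_c)/ρ_m.
e = Δ ρ_m/(ρ_m − ρ_c) = 0.5535 km × 3.386/0.703 = 2.67 km.

2.67 km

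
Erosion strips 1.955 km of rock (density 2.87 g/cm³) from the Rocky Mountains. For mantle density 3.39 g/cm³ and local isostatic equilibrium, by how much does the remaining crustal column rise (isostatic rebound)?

Unloading: uplift u = e ρ_c/ρ_m = 1.955 km × 2.87/3.39 = 1.66 km.

1.66 km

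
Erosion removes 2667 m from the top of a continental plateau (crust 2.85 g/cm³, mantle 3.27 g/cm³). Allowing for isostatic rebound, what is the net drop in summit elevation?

Rebound u = e ρ_c/ρ_m = 2667 m × 2.85/3.27 = 2324 m.
Net surface drop = e − u = 2667 m − 2324 m = e (ρ_m − ρ_c)/ρ_m = 343 m.

343 m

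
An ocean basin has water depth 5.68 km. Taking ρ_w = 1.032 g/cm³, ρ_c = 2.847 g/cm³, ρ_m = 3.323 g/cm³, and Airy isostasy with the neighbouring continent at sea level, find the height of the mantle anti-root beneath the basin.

21.7 km

Balancing pressure at the compensation depth: replacing crust with seawater at the top is compensated by replacing crust with mantle at the base: d (ρ_c − ρ_w) = a (ρ_m − ρ_c).
a = d (ρ_c − ρ_w)/(ρ_m − ρ_c) = 5.68 km × 1.815/0.476 = 21.7 km.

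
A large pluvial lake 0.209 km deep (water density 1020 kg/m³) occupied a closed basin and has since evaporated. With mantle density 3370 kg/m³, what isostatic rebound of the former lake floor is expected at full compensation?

0.0633 km

u = d ρ_w/ρ_m = 0.209 km × 1020/3370 = 0.0633 km.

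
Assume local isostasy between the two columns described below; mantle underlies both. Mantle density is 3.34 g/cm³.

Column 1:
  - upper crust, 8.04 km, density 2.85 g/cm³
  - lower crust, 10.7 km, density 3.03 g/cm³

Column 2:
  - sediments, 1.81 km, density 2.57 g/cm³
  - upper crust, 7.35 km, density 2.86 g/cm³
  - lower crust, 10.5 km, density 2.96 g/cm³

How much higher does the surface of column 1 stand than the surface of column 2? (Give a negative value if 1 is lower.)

For any compensation level in the mantle, the mantle terms cancel and isostasy reduces to e = (Σt_1 − Σt_2) − (Σ(ρt)_1 − Σ(ρt)_2) / ρ_m.
Σt_1 = 18.74 km; Σt_2 = 19.66 km; Σ(ρt)_1 = 55.335; Σ(ρt)_2 = 56.7527 (in km·g/cm³).
e = (18.74 − 19.66) − (55.335 − 56.7527) / 3.34 = −0.496 km.

−0.496 km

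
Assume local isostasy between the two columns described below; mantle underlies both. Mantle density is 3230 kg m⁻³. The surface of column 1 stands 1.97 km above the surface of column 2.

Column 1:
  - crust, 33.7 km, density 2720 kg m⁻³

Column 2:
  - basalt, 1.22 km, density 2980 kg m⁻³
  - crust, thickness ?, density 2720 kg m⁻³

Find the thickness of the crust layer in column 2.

Take the compensation level at the base of the deeper column (depth z_c below the surface of column 1) and equate Σ ρ_i t_i down to z_c; mantle fills any gap and the z_c terms cancel.
Column 1: 33.7×2720 + (z_c − 33.7)×3230
Column 2: 1.97×0 + 1.22×2980 + x×2720 + (z_c − 1.97 − 1.22 − x)×3230
The z_c×3230 term appears on both sides and cancels. Collect the known terms of each column as K = Σ(ρt)_known − 3230 × (depth of known layers): K_1 = 91664 − 3230×33.7 = −17187; K_2 = 3635.6 − 3230×(1.97 + 1.22) = −6668.1.
Balance: K_1 = K_2 − x×(3230 − 2720), so x = (K_2 − K_1)/(3230 − 2720) = 10518.9/510 = 20.6 km.

20.6 km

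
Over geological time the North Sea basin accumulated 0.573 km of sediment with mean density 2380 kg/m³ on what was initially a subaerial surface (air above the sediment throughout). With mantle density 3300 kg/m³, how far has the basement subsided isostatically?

0.413 km

Subaerial load: s = t ρ_sed / ρ_m = 0.573 km × 2380/3300 = 0.413 km.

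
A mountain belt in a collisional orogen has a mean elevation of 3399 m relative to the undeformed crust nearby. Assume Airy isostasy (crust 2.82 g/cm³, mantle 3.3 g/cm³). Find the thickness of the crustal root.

For local isostatic compensation: the weight of the topography is balanced by the buoyancy of the root, ρ_c h = (ρ_m − ρ_c) r.
r = h · ρ_c / (ρ_m − ρ_c) = 3399 m × 2.82 / (3.3 − 2.82) = 20000 m.

20000 m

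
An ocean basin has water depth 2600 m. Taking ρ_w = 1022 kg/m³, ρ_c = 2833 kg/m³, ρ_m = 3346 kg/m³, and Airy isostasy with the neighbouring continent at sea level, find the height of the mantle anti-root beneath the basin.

9180 m

Equating mass per unit area of the two columns: replacing crust with seawater at the top is compensated by replacing crust with mantle at the base: d (ρ_c − ρ_w) = a (ρ_m − ρ_c).
a = d (ρ_c − ρ_w)/(ρ_m − ρ_c) = 2600 m × 1811/513 = 9180 m.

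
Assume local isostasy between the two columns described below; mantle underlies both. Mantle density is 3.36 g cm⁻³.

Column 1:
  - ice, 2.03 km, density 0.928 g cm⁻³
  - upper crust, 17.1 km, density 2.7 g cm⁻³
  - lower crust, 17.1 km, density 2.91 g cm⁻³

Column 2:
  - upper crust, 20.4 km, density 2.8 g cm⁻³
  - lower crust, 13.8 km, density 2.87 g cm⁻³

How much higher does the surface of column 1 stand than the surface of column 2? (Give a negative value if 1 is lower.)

For any compensation level in the mantle, the mantle terms cancel and isostasy reduces to e = (Σt_1 − Σt_2) − (Σ(ρt)_1 − Σ(ρt)_2) / ρ_m.
Σt_1 = 36.23 km; Σt_2 = 34.2 km; Σ(ρt)_1 = 97.81484; Σ(ρt)_2 = 96.726 (in km·g cm⁻³).
e = (36.23 − 34.2) − (97.81484 − 96.726) / 3.36 = 1.71 km.

1.71 km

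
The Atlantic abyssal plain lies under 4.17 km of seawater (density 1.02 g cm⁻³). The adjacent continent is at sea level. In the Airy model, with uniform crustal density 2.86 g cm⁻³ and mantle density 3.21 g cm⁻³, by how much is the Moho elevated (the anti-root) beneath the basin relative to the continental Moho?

Isostatic balance requires: replacing crust with seawater at the top is compensated by replacing crust with mantle at the base: d (ρ_c − ρ_w) = a (ρ_m − ρ_c).
a = d (ρ_c − ρ_w)/(ρ_m − ρ_c) = 4.17 km × 1.84/0.35 = 21.9 km.

21.9 km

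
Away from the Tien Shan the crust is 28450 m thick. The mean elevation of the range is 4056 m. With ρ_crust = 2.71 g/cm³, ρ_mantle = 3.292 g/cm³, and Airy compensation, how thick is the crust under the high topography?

51400 m

Root depth r = h ρ_c / (ρ_m − ρ_c) = 4056 m × 2.71 / 0.582 = 18890 m.
Total thickness = T + h + r = 28450 m + 4056 m + 18890 m = 51400 m.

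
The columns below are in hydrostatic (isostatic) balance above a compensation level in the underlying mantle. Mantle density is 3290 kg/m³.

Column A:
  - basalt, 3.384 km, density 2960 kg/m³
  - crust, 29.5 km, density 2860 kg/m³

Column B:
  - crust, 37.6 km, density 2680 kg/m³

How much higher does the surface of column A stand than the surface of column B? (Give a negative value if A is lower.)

−2.78 km

For any compensation level in the mantle, the mantle terms cancel and isostasy reduces to e = (Σt_A − Σt_B) − (Σ(ρt)_A − Σ(ρt)_B) / ρ_m.
Σt_A = 32.884 km; Σt_B = 37.6 km; Σ(ρt)_A = 94386.64; Σ(ρt)_B = 100768 (in km·kg/m³).
e = (32.884 − 37.6) − (94386.64 − 100768) / 3290 = −2.78 km.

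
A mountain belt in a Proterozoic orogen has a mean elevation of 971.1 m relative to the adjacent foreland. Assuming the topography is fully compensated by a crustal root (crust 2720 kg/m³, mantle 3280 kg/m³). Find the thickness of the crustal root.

4720 m

Equating mass per unit area of the two columns: the weight of the topography is balanced by the buoyancy of the root, ρ_c h = (ρ_m − ρ_c) r.
r = h · ρ_c / (ρ_m − ρ_c) = 971.1 m × 2720 / (3280 − 2720) = 4720 m.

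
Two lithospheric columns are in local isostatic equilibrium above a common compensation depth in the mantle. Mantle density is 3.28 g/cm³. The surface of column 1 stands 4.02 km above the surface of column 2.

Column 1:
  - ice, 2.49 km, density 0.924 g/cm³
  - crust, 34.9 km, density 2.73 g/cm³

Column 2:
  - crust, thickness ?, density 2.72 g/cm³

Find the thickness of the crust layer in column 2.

21.2 km

Take the compensation level at the base of the deeper column (depth z_c below the surface of column 1) and equate Σ ρ_i t_i down to z_c; mantle fills any gap and the z_c terms cancel.
Column 1: 2.49×0.924 + 34.9×2.73 + (z_c − 37.39)×3.28
Column 2: 4.02×0 + x×2.72 + (z_c − 4.02 − 0 − x)×3.28
The z_c×3.28 term appears on both sides and cancels. Collect the known terms of each column as K = Σ(ρt)_known − 3.28 × (depth of known layers): K_1 = 97.57776 − 3.28×37.39 = −25.06144; K_2 = 0 − 3.28×(4.02 + 0) = −13.1856.
Balance: K_1 = K_2 − x×(3.28 − 2.72), so x = (K_2 − K_1)/(3.28 − 2.72) = 11.8758/0.56 = 21.2 km.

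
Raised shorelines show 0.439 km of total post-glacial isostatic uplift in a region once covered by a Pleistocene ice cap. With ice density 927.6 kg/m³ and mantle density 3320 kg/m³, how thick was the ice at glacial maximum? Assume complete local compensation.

1.57 km

u = t ρ_ice/ρ_m → t = u ρ_m/ρ_ice = 0.439 km × 3320/927.6 = 1.57 km.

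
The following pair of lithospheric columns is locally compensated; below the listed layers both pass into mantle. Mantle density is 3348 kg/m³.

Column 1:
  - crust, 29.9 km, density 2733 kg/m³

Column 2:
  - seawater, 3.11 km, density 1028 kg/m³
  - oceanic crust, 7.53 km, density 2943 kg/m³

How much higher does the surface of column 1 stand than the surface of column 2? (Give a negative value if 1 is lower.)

2.43 km

For any compensation level in the mantle, the mantle terms cancel and isostasy reduces to e = (Σt_1 − Σt_2) − (Σ(ρt)_1 − Σ(ρt)_2) / ρ_m.
Σt_1 = 29.9 km; Σt_2 = 10.64 km; Σ(ρt)_1 = 81716.7; Σ(ρt)_2 = 25357.87 (in km·kg/m³).
e = (29.9 − 10.64) − (81716.7 − 25357.87) / 3348 = 2.43 km.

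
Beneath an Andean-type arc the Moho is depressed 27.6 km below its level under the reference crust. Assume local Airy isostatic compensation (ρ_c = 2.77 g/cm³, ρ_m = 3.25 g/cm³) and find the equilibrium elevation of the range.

By Archimedes' principle applied to the lithosphere: ρ_c h = (ρ_m − ρ_c) r.
h = r (ρ_m − ρ_c) / ρ_c = 27.6 km × (3.25 − 2.77) / 2.77 = 4.78 km.

4.78 km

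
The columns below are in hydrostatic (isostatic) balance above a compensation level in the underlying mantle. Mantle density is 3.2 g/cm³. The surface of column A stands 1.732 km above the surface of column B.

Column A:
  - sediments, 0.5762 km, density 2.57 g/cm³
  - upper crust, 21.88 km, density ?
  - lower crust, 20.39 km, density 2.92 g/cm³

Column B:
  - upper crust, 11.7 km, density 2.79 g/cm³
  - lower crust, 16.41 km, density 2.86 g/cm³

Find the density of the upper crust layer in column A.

2.75 g/cm³

Take the compensation level at the base of the deeper column (depth z_c below the surface of column A) and equate Σ ρ_i t_i down to z_c; mantle fills any gap and the z_c terms cancel.
Column A: 0.5762×2.57 + 21.88×ρ + 20.39×2.92 + (z_c − 42.8462)×3.2
Column B: 1.732×0 + 11.7×2.79 + 16.41×2.86 + (z_c − 1.732 − 28.11)×3.2
The z_c×3.2 term appears on both sides and cancels. Collect the known terms of each column as K = Σ(ρt)_known − 3.2 × (depth of known layers): K_A = 61.019634 − 3.2×42.8462 = −76.088206; K_B = 79.5756 − 3.2×(1.732 + 28.11) = −15.9188.
Balance: K_A + 21.88×ρ = K_B, so ρ = (K_B − K_A)/21.88 = 60.1694/21.88 = 2.75 g/cm³.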